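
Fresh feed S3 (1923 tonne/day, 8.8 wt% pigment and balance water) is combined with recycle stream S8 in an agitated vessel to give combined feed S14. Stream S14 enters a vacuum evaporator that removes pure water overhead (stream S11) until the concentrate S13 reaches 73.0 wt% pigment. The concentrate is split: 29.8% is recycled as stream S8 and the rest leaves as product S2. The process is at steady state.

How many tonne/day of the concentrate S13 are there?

Overall pigment balance (none leaves overhead): pigment in fresh feed = pigment in product, i.e. 1923×0.088 = (1−0.298)·S13·0.730.
S13 = 169.22/(0.730×0.702) = 330.22 tonne/day.

330.2 tonne/day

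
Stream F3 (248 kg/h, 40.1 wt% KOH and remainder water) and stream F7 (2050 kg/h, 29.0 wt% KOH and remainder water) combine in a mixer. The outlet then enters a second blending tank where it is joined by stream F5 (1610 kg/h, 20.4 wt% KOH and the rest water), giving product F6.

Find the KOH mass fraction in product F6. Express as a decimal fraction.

Overall, product flow = 3908 kg/h.
KOH in = 248×0.401 + 2050×0.290 + 1610×0.204 = 1022.4 kg/h.
KOH fraction in F6 = 0.262.

0.262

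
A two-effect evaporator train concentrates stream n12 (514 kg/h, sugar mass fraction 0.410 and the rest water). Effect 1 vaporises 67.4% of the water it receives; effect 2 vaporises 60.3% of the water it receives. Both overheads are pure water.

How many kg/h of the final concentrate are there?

250 kg/h

water in feed = 514×0.590 = 303.26 kg/h.
After stage 1: water left = (1−0.674)×303.26 = 98.863; stream total = 309.6 kg/h.
After stage 2: water left = (1−0.603)×98.863 = 39.249; final concentrate = 249.99 kg/h.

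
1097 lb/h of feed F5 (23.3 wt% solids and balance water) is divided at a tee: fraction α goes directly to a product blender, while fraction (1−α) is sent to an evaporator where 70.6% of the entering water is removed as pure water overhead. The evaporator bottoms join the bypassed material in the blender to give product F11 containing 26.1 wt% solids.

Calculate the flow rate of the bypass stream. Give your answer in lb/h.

All 1097×0.233 = 255.6 lb/h of solids reaches F11, so F11 = 255.6/0.261 = 979.31 lb/h and vapour = 117.69 lb/h.
The evaporator receives (1−α)·1097 of feed at 0.767 water and removes 0.706 of that water:
0.706×0.767×(1−α)×1097 = 117.69
(1−α) = 117.69/594.03 = 0.1981;  α = 0.8019.
Bypass flow = 0.8019×1097 = 879.67 lb/h.

879.7 lb/h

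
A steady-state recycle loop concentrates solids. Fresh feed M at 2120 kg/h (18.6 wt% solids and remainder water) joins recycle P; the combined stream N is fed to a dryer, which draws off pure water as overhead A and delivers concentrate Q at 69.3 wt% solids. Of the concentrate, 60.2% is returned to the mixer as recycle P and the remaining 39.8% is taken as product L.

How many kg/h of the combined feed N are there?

Overall solids balance (none leaves overhead): solids in fresh feed = solids in product, i.e. 2120×0.186 = (1−0.602)·Q·0.693.
Q = 394.32/(0.693×0.398) = 1429.7 kg/h.
Recycle P = 0.602×1429.7 = 860.65 kg/h.
Combined feed N = 2120 + 860.65 = 2980.7 kg/h.

2981 kg/h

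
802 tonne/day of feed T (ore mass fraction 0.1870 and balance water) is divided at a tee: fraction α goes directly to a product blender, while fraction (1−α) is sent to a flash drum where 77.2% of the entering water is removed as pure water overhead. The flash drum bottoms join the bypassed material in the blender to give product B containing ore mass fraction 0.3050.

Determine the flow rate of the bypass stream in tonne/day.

307.6 tonne/day

All 802×0.187 = 149.97 tonne/day of ore reaches B, so B = 149.97/0.305 = 491.72 tonne/day and vapour = 310.28 tonne/day.
The evaporator receives (1−α)·802 of feed at 0.813 water and removes 0.772 of that water:
0.772×0.813×(1−α)×802 = 310.28
(1−α) = 310.28/503.36 = 0.6164;  α = 0.3836.
Bypass flow = 0.3836×802 = 307.63 tonne/day.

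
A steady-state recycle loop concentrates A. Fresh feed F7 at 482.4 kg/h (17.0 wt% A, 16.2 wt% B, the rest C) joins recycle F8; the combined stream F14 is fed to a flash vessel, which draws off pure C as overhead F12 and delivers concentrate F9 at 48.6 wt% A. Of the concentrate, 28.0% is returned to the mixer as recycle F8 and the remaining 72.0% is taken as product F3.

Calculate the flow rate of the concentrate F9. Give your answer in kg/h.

234.4 kg/h

Overall A balance (none leaves overhead): A in fresh feed = A in product, i.e. 482.4×0.170 = (1−0.280)·F9·0.486.
F9 = 82.008/(0.486×0.720) = 234.36 kg/h.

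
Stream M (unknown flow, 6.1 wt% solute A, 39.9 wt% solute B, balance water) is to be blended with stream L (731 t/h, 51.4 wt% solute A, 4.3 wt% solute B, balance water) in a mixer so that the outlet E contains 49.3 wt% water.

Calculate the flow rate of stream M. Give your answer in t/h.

777.7 t/h

Let M be the unknown flow. Total out = 731 + M.
water balance: 323.83 + 0.540·M = 0.493·(731 + M)
(0.540 − 0.493)·M = 0.493×731 − 323.83 = 36.55
M = 36.55 / 0.047 = 777.66 t/h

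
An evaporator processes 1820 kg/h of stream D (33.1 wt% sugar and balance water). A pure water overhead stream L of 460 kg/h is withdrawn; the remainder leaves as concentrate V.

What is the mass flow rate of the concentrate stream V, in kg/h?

1360 kg/h

Concentrate = 1820 − 460 = 1360 kg/h.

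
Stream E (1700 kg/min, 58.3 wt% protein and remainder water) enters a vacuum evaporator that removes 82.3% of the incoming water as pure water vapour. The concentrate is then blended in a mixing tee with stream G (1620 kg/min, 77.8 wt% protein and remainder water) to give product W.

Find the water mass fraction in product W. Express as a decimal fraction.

0.177

Vapour removed = 0.823×0.417×1700 = 583.42 kg/min; concentrate = 1116.6 kg/min.
water reaching the mixer = 125.48 (from concentrate) + 1620×0.222 = 485.12 kg/min.
Product flow = 1116.6 + 1620 = 2736.6 kg/min; water fraction = 0.177.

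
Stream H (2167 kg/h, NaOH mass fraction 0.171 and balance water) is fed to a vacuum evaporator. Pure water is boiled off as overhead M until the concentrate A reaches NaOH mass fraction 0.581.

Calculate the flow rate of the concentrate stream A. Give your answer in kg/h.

637.8 kg/h

NaOH is conserved: 2167×0.171 = 370.56 kg/h all reports to the concentrate.
Concentrate = 370.56/(target fraction) = 637.79 kg/h.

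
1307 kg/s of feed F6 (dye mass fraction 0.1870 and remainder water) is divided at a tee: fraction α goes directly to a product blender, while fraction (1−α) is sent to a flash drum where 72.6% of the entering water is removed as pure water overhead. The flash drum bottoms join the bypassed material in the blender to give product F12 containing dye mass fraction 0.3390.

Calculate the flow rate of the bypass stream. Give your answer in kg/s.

All 1307×0.187 = 244.41 kg/s of dye reaches F12, so F12 = 244.41/0.339 = 720.97 kg/s and vapour = 586.03 kg/s.
The evaporator receives (1−α)·1307 of feed at 0.813 water and removes 0.726 of that water:
0.726×0.813×(1−α)×1307 = 586.03
(1−α) = 586.03/771.44 = 0.7597;  α = 0.2403.
Bypass flow = 0.2403×1307 = 314.13 kg/s.

314.1 kg/s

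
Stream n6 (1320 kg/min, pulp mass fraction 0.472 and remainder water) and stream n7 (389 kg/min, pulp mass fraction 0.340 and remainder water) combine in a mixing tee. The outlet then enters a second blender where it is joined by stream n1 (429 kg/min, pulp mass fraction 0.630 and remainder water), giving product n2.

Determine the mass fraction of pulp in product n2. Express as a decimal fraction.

0.480

Overall, product flow = 2138 kg/min.
pulp in = 1320×0.472 + 389×0.340 + 429×0.630 = 1025.6 kg/min.
pulp fraction in n2 = 0.480.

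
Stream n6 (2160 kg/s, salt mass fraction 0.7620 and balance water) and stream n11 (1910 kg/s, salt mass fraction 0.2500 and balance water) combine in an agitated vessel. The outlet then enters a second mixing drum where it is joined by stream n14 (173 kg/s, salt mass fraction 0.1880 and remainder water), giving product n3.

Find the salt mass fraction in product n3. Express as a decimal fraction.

Overall, product flow = 4243 kg/s.
salt in = 2160×0.762 + 1910×0.250 + 173×0.188 = 2155.9 kg/s.
salt fraction in n3 = 0.5081.

0.5081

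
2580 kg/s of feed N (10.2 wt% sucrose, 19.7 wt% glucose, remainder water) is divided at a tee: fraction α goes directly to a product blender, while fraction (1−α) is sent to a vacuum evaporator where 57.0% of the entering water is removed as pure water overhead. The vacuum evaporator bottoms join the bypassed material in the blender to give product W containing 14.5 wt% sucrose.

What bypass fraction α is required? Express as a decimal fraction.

0.258

All 2580×0.102 = 263.16 kg/s of sucrose reaches W, so W = 263.16/0.145 = 1814.9 kg/s and vapour = 765.1 kg/s.
The evaporator receives (1−α)·2580 of feed at 0.701 water and removes 0.570 of that water:
0.570×0.701×(1−α)×2580 = 765.1
(1−α) = 765.1/1030.9 = 0.7422;  α = 0.2578.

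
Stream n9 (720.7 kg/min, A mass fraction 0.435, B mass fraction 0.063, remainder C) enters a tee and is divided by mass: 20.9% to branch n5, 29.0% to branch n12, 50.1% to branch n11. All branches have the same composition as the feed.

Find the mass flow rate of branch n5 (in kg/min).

Branch n5 flow = 0.209×720.7 = 150.63 kg/min.

150.6 kg/min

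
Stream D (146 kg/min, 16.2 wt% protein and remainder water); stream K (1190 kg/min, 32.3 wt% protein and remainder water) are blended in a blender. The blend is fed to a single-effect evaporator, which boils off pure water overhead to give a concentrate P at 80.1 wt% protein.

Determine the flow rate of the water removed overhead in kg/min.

protein entering = 146×0.162 + 1190×0.323 = 408.02 kg/min.
All protein reports to P, so P = 408.02/0.801 = 509.39 kg/min.
Total feed = 1336 kg/min; overhead = 1336 − 509.39 = 826.61 kg/min.

826.6 kg/min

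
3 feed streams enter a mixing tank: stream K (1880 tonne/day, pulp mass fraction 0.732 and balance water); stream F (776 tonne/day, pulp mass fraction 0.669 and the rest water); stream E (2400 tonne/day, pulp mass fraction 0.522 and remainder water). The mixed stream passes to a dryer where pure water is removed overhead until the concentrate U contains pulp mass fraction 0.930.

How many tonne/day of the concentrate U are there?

3385 tonne/day

pulp entering = 1880×0.732 + 776×0.669 + 2400×0.522 = 3148.1 tonne/day.
All pulp reports to U, so U = 3148.1/0.930 = 3385.1 tonne/day.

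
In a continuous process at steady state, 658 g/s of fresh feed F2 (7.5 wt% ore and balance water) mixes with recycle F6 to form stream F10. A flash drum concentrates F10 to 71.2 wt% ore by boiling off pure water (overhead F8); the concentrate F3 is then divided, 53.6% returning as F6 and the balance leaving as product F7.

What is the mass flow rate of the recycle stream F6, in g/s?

80.07 g/s

Overall ore balance (none leaves overhead): ore in fresh feed = ore in product, i.e. 658×0.075 = (1−0.536)·F3·0.712.
F3 = 49.35/(0.712×0.464) = 149.38 g/s.
Recycle F6 = 0.536×149.38 = 80.067 g/s.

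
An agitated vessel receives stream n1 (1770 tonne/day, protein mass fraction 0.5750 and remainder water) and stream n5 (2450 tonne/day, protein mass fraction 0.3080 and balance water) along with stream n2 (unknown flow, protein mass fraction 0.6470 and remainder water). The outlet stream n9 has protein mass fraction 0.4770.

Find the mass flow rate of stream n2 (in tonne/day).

Let n2 be the unknown flow. Total out = 4220 + n2.
protein balance: 1772.3 + 0.647·n2 = 0.477·(4220 + n2)
(0.647 − 0.477)·n2 = 0.477×4220 − 1772.3 = 240.59
n2 = 240.59 / 0.170 = 1415.2 tonne/day

1415 tonne/day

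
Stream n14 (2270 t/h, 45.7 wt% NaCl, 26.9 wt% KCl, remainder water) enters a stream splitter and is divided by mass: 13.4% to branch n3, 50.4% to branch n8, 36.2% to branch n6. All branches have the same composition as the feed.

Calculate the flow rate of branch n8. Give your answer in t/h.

1144 t/h

Branch n8 flow = 0.504×2270 = 1144.1 t/h.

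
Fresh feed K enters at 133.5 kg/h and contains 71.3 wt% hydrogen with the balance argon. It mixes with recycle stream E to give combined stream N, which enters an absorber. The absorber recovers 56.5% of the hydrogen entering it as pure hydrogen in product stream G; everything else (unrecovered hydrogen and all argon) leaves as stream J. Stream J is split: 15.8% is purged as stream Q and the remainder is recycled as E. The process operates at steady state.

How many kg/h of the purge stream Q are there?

argon enters only via K and leaves only via the purge: 133.5×0.287 = 0.158×(argon in J), and the absorber passes all argon, so argon in N = argon in J = 242.5 kg/h.
hydrogen in N: m_A = 133.5×0.713 + (1−0.158)·(1−0.565)·m_A, so m_A = 95.185/0.6337 = 150.2 kg/h.
J = (1−0.565)×150.2 + 242.5 = 307.83 kg/h.
Purge Q = 0.158×307.83 = 48.638 kg/h.

48.64 kg/h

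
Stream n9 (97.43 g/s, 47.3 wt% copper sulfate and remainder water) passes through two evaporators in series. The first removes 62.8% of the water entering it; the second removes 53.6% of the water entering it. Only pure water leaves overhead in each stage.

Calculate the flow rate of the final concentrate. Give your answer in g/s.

water in feed = 97.43×0.527 = 51.346 g/s.
After stage 1: water left = (1−0.628)×51.346 = 19.101; stream total = 65.185 g/s.
After stage 2: water left = (1−0.536)×19.101 = 8.8627; final concentrate = 54.947 g/s.

54.95 g/s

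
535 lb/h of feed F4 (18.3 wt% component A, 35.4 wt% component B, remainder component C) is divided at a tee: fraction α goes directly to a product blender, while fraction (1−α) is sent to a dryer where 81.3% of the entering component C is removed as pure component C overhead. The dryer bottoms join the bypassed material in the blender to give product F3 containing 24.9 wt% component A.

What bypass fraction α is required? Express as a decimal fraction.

0.296

All 535×0.183 = 97.905 lb/h of component A reaches F3, so F3 = 97.905/0.249 = 393.19 lb/h and vapour = 141.81 lb/h.
The evaporator receives (1−α)·535 of feed at 0.463 component C and removes 0.813 of that component C:
0.813×0.463×(1−α)×535 = 141.81
(1−α) = 141.81/201.38 = 0.7042;  α = 0.2958.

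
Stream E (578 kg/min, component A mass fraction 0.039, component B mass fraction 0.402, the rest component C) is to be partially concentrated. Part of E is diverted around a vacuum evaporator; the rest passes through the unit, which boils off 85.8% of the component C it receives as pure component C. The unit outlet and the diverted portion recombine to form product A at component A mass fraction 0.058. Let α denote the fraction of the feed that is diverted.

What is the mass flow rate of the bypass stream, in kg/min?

All 578×0.039 = 22.542 kg/min of component A reaches A, so A = 22.542/0.058 = 388.66 kg/min and vapour = 189.34 kg/min.
The evaporator receives (1−α)·578 of feed at 0.559 component C and removes 0.858 of that component C:
0.858×0.559×(1−α)×578 = 189.34
(1−α) = 189.34/277.22 = 0.6830;  α = 0.3170.
Bypass flow = 0.3170×578 = 183.22 kg/min.

183.2 kg/min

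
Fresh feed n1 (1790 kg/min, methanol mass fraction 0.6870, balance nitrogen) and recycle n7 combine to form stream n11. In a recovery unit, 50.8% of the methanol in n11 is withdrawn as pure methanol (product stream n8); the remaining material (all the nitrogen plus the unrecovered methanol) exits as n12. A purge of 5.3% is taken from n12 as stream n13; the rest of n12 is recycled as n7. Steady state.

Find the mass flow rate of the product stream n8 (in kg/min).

methanol in n11: m_A = 1790×0.687 + (1−0.053)·(1−0.508)·m_A, so m_A = 1229.7/0.5341 = 2302.5 kg/min.
Product n8 = 0.508×2302.5 = 1169.7 kg/min.

1170 kg/min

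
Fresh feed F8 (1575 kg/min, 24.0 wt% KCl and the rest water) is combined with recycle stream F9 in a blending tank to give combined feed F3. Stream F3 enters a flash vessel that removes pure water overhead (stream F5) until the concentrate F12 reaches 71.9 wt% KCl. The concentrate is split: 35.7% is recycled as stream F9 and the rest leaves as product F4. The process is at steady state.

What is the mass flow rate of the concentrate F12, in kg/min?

817.6 kg/min

Overall KCl balance (none leaves overhead): KCl in fresh feed = KCl in product, i.e. 1575×0.240 = (1−0.357)·F12·0.719.
F12 = 378/(0.719×0.643) = 817.62 kg/min.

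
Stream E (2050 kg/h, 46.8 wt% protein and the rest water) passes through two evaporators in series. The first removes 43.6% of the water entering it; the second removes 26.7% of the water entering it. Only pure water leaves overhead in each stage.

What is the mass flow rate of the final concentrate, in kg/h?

1410 kg/h

water in feed = 2050×0.532 = 1090.6 kg/h.
After stage 1: water left = (1−0.436)×1090.6 = 615.1; stream total = 1574.5 kg/h.
After stage 2: water left = (1−0.267)×615.1 = 450.87; final concentrate = 1410.3 kg/h.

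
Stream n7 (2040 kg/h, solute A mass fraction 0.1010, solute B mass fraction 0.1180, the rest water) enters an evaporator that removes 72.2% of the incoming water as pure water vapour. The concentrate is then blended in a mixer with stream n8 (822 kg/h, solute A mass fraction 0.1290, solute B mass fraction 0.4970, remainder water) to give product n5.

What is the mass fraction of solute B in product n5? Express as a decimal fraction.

Vapour removed = 0.722×0.781×2040 = 1150.3 kg/h; concentrate = 889.68 kg/h.
solute B reaching the mixer = 240.72 (from concentrate) + 822×0.497 = 649.25 kg/h.
Product flow = 889.68 + 822 = 1711.7 kg/h; solute B fraction = 0.3793.

0.3793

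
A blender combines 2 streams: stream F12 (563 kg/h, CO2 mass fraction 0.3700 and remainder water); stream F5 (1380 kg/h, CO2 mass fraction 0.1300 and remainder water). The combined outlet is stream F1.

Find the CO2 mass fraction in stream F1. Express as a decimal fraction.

0.1995

Total flow out = 563 + 1380 = 1943 kg/h.
CO2 in = 563×0.370 + 1380×0.130 = 387.71 kg/h.
CO2 mass fraction in F1 = 387.71/1943 = 0.1995.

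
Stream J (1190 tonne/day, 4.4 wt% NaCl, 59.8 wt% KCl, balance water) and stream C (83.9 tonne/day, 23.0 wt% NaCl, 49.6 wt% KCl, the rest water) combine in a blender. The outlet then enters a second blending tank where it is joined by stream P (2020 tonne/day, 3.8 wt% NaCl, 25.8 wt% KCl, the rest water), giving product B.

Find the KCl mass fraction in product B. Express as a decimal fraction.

Overall, product flow = 3293.9 tonne/day.
KCl in = 1190×0.598 + 83.9×0.496 + 2020×0.258 = 1274.4 tonne/day.
KCl fraction in B = 0.387.

0.387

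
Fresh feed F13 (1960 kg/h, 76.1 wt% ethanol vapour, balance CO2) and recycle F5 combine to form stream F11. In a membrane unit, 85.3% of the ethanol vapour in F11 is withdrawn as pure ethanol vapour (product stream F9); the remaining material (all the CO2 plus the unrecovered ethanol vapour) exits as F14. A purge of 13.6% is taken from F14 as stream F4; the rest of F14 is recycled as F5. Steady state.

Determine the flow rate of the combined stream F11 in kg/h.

5153 kg/h

CO2 enters only via F13 and leaves only via the purge: 1960×0.239 = 0.136×(CO2 in F14), and the membrane unit passes all CO2, so CO2 in F11 = CO2 in F14 = 3444.4 kg/h.
ethanol vapour in F11: m_A = 1960×0.761 + (1−0.136)·(1−0.853)·m_A, so m_A = 1491.6/0.8730 = 1708.6 kg/h.
F11 = 1708.6 + 3444.4 = 5153 kg/h.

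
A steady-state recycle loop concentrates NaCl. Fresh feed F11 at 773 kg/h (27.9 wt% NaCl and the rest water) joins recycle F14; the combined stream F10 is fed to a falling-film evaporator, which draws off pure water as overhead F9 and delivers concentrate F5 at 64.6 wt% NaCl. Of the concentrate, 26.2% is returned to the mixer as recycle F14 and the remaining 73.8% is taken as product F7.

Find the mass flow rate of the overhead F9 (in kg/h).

Overall NaCl balance (none leaves overhead): NaCl in fresh feed = NaCl in product, i.e. 773×0.279 = (1−0.262)·F5·0.646.
F5 = 215.67/(0.646×0.738) = 452.37 kg/h.
Recycle F14 = 0.262×452.37 = 118.52 kg/h.
Combined feed F10 = 773 + 118.52 = 891.52 kg/h.
Overhead F9 = F10 − F5 = 891.52 − 452.37 = 439.15 kg/h.

439.2 kg/h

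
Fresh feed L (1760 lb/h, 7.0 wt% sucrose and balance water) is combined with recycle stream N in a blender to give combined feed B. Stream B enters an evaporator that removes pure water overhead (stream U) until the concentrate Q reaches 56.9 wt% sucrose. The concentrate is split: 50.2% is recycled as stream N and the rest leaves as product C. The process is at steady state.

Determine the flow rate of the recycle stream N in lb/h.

Overall sucrose balance (none leaves overhead): sucrose in fresh feed = sucrose in product, i.e. 1760×0.070 = (1−0.502)·Q·0.569.
Q = 123.2/(0.569×0.498) = 434.78 lb/h.
Recycle N = 0.502×434.78 = 218.26 lb/h.

218.3 lb/h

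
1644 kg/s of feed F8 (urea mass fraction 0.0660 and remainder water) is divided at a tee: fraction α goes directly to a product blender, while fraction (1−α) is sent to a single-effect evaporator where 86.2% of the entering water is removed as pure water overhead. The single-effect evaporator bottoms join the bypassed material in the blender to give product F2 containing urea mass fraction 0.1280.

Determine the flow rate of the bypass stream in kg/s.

654.9 kg/s

All 1644×0.066 = 108.5 kg/s of urea reaches F2, so F2 = 108.5/0.128 = 847.69 kg/s and vapour = 796.31 kg/s.
The evaporator receives (1−α)·1644 of feed at 0.934 water and removes 0.862 of that water:
0.862×0.934×(1−α)×1644 = 796.31
(1−α) = 796.31/1323.6 = 0.6016;  α = 0.3984.
Bypass flow = 0.3984×1644 = 654.92 kg/s.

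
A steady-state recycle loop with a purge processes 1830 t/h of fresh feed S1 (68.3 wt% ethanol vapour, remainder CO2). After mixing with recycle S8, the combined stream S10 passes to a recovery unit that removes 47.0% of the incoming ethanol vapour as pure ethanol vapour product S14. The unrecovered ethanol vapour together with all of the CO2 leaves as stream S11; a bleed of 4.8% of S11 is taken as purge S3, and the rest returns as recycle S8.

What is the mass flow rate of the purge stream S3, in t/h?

644.3 t/h

CO2 enters only via S1 and leaves only via the purge: 1830×0.317 = 0.048×(CO2 in S11), and the recovery unit passes all CO2, so CO2 in S10 = CO2 in S11 = 12086 t/h.
ethanol vapour in S10: m_A = 1830×0.683 + (1−0.048)·(1−0.470)·m_A, so m_A = 1249.9/0.4954 = 2522.8 t/h.
S11 = (1−0.470)×2522.8 + 12086 = 13423 t/h.
Purge S3 = 0.048×13423 = 644.29 t/h.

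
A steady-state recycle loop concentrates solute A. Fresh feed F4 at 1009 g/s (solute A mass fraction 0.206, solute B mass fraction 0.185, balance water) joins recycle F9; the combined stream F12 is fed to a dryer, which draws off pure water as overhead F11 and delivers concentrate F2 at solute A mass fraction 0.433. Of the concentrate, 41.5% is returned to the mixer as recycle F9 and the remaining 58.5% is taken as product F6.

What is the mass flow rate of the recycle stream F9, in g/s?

340.5 g/s

Overall solute A balance (none leaves overhead): solute A in fresh feed = solute A in product, i.e. 1009×0.206 = (1−0.415)·F2·0.433.
F2 = 207.85/(0.433×0.585) = 820.57 g/s.
Recycle F9 = 0.415×820.57 = 340.54 g/s.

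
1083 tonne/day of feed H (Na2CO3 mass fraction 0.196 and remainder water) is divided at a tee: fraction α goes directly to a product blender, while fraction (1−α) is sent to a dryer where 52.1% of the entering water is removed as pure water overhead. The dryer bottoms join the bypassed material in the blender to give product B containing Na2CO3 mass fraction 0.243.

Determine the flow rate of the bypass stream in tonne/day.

582.9 tonne/day

All 1083×0.196 = 212.27 tonne/day of Na2CO3 reaches B, so B = 212.27/0.243 = 873.53 tonne/day and vapour = 209.47 tonne/day.
The evaporator receives (1−α)·1083 of feed at 0.804 water and removes 0.521 of that water:
0.521×0.804×(1−α)×1083 = 209.47
(1−α) = 209.47/453.65 = 0.4617;  α = 0.5383.
Bypass flow = 0.5383×1083 = 582.94 tonne/day.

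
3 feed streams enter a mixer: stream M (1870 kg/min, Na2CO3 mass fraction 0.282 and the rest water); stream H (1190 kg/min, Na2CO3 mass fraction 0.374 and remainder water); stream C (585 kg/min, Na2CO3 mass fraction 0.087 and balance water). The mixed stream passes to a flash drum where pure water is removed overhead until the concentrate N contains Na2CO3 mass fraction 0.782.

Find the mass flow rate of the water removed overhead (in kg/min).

2336 kg/min

Na2CO3 entering = 1870×0.282 + 1190×0.374 + 585×0.087 = 1023.3 kg/min.
All Na2CO3 reports to N, so N = 1023.3/0.782 = 1308.6 kg/min.
Total feed = 3645 kg/min; overhead = 3645 − 1308.6 = 2336.4 kg/min.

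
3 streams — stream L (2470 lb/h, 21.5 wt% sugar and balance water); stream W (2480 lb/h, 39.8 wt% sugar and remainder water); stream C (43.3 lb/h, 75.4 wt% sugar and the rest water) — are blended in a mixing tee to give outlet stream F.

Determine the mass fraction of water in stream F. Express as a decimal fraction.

Total flow out = 2470 + 2480 + 43.3 = 4993.3 lb/h.
water in = 2470×0.785 + 2480×0.602 + 43.3×0.246 = 3442.6 lb/h.
water mass fraction in F = 3442.6/4993.3 = 0.6894.

0.6894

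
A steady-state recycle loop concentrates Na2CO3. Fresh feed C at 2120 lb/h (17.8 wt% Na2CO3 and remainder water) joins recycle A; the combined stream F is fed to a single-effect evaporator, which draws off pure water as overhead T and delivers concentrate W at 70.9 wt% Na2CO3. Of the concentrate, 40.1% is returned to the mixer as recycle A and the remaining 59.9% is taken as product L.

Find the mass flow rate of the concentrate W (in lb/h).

888.6 lb/h

Overall Na2CO3 balance (none leaves overhead): Na2CO3 in fresh feed = Na2CO3 in product, i.e. 2120×0.178 = (1−0.401)·W·0.709.
W = 377.36/(0.709×0.599) = 888.55 lb/h.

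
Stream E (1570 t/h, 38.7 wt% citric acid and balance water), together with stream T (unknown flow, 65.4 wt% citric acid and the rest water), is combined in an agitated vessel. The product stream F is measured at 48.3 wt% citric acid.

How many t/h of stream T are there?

881.4 t/h

Let T be the unknown flow. Total out = 1570 + T.
citric acid balance: 607.59 + 0.654·T = 0.483·(1570 + T)
(0.654 − 0.483)·T = 0.483×1570 − 607.59 = 150.72
T = 150.72 / 0.171 = 881.4 t/h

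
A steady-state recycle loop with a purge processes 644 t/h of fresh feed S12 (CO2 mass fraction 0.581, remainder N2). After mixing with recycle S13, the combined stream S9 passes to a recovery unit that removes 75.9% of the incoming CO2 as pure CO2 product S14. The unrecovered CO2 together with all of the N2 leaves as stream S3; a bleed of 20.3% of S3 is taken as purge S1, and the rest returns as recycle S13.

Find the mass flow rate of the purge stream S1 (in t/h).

292.5 t/h

N2 enters only via S12 and leaves only via the purge: 644×0.419 = 0.203×(N2 in S3), and the recovery unit passes all N2, so N2 in S9 = N2 in S3 = 1329.2 t/h.
CO2 in S9: m_A = 644×0.581 + (1−0.203)·(1−0.759)·m_A, so m_A = 374.16/0.8079 = 463.12 t/h.
S3 = (1−0.759)×463.12 + 1329.2 = 1440.9 t/h.
Purge S1 = 0.203×1440.9 = 292.49 t/h.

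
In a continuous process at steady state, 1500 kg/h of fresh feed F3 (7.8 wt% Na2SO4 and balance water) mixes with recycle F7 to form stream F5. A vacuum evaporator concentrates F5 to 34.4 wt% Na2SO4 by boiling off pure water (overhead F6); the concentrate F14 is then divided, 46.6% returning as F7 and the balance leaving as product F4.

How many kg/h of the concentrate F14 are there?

636.9 kg/h

Overall Na2SO4 balance (none leaves overhead): Na2SO4 in fresh feed = Na2SO4 in product, i.e. 1500×0.078 = (1−0.466)·F14·0.344.
F14 = 117/(0.344×0.534) = 636.92 kg/h.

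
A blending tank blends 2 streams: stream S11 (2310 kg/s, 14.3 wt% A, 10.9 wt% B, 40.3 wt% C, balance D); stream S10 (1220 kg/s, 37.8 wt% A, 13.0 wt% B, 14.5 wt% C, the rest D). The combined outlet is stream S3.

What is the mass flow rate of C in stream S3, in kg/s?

C out = C in = 2310×0.403 + 1220×0.145 = 1107.8 kg/s.

1108 kg/s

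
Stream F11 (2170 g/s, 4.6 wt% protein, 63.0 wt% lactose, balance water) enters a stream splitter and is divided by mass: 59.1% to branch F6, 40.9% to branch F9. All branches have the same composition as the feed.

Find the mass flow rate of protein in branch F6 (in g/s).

58.99 g/s

Branch F6 total = 0.591×2170 = 1282.5 g/s.
protein in F6 = 0.046×1282.5 = 58.994 g/s.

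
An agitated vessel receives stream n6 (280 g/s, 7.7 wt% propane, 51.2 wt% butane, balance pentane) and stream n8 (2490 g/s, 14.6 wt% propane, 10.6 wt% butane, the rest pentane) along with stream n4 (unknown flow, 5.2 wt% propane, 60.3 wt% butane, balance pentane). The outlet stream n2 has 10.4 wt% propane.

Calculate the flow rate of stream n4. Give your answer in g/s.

1866 g/s

Let n4 be the unknown flow. Total out = 2770 + n4.
propane balance: 385.1 + 0.052·n4 = 0.104·(2770 + n4)
(0.052 − 0.104)·n4 = 0.104×2770 − 385.1 = -97.02
n4 = -97.02 / -0.052 = 1865.8 g/s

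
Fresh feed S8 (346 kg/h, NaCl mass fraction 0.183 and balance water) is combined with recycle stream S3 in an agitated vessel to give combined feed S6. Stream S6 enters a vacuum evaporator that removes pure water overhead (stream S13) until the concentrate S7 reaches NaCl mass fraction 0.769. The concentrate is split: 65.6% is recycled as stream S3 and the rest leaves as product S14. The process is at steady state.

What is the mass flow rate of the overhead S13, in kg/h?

Overall NaCl balance (none leaves overhead): NaCl in fresh feed = NaCl in product, i.e. 346×0.183 = (1−0.656)·S7·0.769.
S7 = 63.318/(0.769×0.344) = 239.35 kg/h.
Recycle S3 = 0.656×239.35 = 157.02 kg/h.
Combined feed S6 = 346 + 157.02 = 503.02 kg/h.
Overhead S13 = S6 − S7 = 503.02 − 239.35 = 263.66 kg/h.

263.7 kg/h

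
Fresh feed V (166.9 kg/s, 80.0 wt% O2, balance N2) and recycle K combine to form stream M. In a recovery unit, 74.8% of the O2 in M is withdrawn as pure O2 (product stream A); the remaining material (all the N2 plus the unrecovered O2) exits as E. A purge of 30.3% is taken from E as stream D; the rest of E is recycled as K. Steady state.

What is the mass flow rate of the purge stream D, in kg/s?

N2 enters only via V and leaves only via the purge: 166.9×0.200 = 0.303×(N2 in E), and the recovery unit passes all N2, so N2 in M = N2 in E = 110.17 kg/s.
O2 in M: m_A = 166.9×0.800 + (1−0.303)·(1−0.748)·m_A, so m_A = 133.52/0.8244 = 161.97 kg/s.
E = (1−0.748)×161.97 + 110.17 = 150.98 kg/s.
Purge D = 0.303×150.98 = 45.747 kg/s.

45.75 kg/s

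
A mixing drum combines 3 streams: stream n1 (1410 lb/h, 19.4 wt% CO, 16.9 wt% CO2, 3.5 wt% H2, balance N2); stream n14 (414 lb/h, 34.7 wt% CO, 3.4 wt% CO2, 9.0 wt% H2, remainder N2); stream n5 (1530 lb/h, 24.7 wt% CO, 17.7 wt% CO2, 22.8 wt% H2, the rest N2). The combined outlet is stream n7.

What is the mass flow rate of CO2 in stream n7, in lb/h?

CO2 out = CO2 in = 1410×0.169 + 414×0.034 + 1530×0.177 = 523.18 lb/h.

523.2 lb/h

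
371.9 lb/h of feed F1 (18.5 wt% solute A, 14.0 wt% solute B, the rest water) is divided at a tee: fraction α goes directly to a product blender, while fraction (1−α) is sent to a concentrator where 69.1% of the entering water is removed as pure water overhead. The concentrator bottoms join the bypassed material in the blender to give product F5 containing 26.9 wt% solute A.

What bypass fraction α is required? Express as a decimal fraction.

All 371.9×0.185 = 68.801 lb/h of solute A reaches F5, so F5 = 68.801/0.269 = 255.77 lb/h and vapour = 116.13 lb/h.
The evaporator receives (1−α)·371.9 of feed at 0.675 water and removes 0.691 of that water:
0.691×0.675×(1−α)×371.9 = 116.13
(1−α) = 116.13/173.46 = 0.6695;  α = 0.3305.

0.331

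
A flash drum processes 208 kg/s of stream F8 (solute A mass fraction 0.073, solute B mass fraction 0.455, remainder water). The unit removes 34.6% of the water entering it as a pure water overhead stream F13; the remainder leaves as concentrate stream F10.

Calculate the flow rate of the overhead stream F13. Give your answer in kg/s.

33.97 kg/s

water entering = 208×0.472 = 98.176 kg/s; overhead removed = 0.346×98.176 = 33.969 kg/s.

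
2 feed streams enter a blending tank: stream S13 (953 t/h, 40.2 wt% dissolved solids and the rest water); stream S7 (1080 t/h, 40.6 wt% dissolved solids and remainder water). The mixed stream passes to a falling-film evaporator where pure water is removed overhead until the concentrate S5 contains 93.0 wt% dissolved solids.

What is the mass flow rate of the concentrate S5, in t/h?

883.4 t/h

dissolved solids entering = 953×0.402 + 1080×0.406 = 821.59 t/h.
All dissolved solids reports to S5, so S5 = 821.59/0.930 = 883.43 t/h.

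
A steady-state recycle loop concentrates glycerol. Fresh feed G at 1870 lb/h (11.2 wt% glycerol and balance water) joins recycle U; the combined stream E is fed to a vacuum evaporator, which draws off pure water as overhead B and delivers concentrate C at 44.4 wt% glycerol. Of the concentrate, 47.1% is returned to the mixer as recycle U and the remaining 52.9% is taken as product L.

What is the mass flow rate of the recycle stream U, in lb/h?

420 lb/h

Overall glycerol balance (none leaves overhead): glycerol in fresh feed = glycerol in product, i.e. 1870×0.112 = (1−0.471)·C·0.444.
C = 209.44/(0.444×0.529) = 891.7 lb/h.
Recycle U = 0.471×891.7 = 419.99 lb/h.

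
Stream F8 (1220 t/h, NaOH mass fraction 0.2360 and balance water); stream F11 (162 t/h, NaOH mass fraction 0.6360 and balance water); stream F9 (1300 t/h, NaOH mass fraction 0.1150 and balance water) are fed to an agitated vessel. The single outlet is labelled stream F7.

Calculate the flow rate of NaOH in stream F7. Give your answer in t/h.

NaOH out = NaOH in = 1220×0.236 + 162×0.636 + 1300×0.115 = 540.45 t/h.

540.5 t/h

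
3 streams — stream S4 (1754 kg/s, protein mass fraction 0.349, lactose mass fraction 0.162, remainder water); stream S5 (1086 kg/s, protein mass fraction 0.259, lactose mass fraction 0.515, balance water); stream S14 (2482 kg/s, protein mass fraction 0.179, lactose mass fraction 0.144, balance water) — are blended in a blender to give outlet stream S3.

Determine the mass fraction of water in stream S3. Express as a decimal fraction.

0.523

Total flow out = 1754 + 1086 + 2482 = 5322 kg/s.
water in = 1754×0.489 + 1086×0.226 + 2482×0.677 = 2783.5 kg/s.
water mass fraction in S3 = 2783.5/5322 = 0.523.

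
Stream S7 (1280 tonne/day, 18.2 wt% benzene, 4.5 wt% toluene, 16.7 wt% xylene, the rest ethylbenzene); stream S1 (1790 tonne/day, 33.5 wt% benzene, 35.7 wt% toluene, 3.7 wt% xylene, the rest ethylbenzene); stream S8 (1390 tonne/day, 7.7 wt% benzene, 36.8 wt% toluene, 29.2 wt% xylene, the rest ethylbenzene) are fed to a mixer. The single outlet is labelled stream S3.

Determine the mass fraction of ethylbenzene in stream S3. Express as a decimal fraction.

0.365

Total flow out = 1280 + 1790 + 1390 = 4460 tonne/day.
ethylbenzene in = 1280×0.606 + 1790×0.271 + 1390×0.263 = 1626.3 tonne/day.
ethylbenzene mass fraction in S3 = 1626.3/4460 = 0.365.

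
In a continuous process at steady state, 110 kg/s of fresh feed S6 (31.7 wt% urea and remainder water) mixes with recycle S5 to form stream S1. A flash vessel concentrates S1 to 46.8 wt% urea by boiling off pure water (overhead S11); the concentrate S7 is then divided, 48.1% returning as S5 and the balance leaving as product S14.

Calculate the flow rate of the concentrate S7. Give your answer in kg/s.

143.6 kg/s

Overall urea balance (none leaves overhead): urea in fresh feed = urea in product, i.e. 110×0.317 = (1−0.481)·S7·0.468.
S7 = 34.87/(0.468×0.519) = 143.56 kg/s.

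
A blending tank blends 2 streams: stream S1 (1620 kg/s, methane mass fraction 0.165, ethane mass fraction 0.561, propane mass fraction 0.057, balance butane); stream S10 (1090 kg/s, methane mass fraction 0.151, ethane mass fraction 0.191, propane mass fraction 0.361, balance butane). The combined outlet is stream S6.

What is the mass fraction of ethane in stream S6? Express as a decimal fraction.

Total flow out = 1620 + 1090 = 2710 kg/s.
ethane in = 1620×0.561 + 1090×0.191 = 1117 kg/s.
ethane mass fraction in S6 = 1117/2710 = 0.412.

0.412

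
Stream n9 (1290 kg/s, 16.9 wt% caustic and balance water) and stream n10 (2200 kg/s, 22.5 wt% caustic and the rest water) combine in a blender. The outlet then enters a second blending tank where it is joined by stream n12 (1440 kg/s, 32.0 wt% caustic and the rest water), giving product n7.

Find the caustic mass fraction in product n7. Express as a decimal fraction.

Overall, product flow = 4930 kg/s.
caustic in = 1290×0.169 + 2200×0.225 + 1440×0.320 = 1173.8 kg/s.
caustic fraction in n7 = 0.2381.

0.2381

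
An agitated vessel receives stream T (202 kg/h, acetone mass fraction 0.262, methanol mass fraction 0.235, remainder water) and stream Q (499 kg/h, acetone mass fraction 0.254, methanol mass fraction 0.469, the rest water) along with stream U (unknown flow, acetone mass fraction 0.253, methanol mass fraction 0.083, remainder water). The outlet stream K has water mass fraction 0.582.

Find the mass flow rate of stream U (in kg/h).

2051 kg/h

Let U be the unknown flow. Total out = 701 + U.
water balance: 239.83 + 0.664·U = 0.582·(701 + U)
(0.664 − 0.582)·U = 0.582×701 − 239.83 = 168.15
U = 168.15 / 0.082 = 2050.6 kg/h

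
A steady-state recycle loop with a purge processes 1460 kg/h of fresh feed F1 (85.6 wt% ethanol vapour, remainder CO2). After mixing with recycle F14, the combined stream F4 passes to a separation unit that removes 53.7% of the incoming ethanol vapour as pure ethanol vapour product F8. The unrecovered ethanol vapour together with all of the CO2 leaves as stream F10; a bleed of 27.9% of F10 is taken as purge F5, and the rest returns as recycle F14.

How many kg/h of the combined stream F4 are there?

CO2 enters only via F1 and leaves only via the purge: 1460×0.144 = 0.279×(CO2 in F10), and the separation unit passes all CO2, so CO2 in F4 = CO2 in F10 = 753.55 kg/h.
ethanol vapour in F4: m_A = 1460×0.856 + (1−0.279)·(1−0.537)·m_A, so m_A = 1249.8/0.6662 = 1876 kg/h.
F4 = 1876 + 753.55 = 2629.6 kg/h.

2630 kg/h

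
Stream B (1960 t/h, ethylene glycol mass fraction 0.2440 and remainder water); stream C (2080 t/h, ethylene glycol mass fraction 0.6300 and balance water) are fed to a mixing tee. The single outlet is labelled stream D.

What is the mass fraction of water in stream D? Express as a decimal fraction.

Total flow out = 1960 + 2080 = 4040 t/h.
water in = 1960×0.756 + 2080×0.370 = 2251.4 t/h.
water mass fraction in D = 2251.4/4040 = 0.5573.

0.5573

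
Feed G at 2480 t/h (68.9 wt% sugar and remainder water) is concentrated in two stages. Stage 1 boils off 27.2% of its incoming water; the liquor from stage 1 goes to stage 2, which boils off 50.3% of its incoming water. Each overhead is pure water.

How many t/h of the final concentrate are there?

1988 t/h

water in feed = 2480×0.311 = 771.28 t/h.
After stage 1: water left = (1−0.272)×771.28 = 561.49; stream total = 2270.2 t/h.
After stage 2: water left = (1−0.503)×561.49 = 279.06; final concentrate = 1987.8 t/h.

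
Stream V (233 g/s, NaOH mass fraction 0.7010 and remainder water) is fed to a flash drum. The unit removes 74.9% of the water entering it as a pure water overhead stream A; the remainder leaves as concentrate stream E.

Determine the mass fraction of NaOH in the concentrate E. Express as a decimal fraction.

NaOH is not removed: 233×0.701 = 163.33 g/s of NaOH enters E.
water entering = 233×0.299 = 69.667 g/s; overhead removed = 0.749×69.667 = 52.181 g/s.
Concentrate = 233 − 52.181 = 180.82 g/s.
Mass fraction = 163.33/180.82 = 0.9033.

0.9033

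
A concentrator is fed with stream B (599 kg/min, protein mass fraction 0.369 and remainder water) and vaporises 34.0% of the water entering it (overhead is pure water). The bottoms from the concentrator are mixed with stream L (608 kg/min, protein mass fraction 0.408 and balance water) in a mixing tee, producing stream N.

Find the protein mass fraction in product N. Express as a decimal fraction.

Vapour removed = 0.340×0.631×599 = 128.51 kg/min; concentrate = 470.49 kg/min.
protein reaching the mixer = 221.03 (from concentrate) + 608×0.408 = 469.1 kg/min.
Product flow = 470.49 + 608 = 1078.5 kg/min; protein fraction = 0.435.

0.435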